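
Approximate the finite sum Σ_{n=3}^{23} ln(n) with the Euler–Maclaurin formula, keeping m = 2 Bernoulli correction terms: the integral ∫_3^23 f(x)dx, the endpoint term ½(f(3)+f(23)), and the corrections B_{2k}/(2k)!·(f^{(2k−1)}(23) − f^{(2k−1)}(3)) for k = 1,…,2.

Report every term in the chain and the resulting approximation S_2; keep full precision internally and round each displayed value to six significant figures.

Integral: ∫_3^23 ln(x) dx = 48.8205.
Boundary: ½(f(3) + f(23)) = ½(1.09861 + 3.13549) = 2.11705.
Running total after boundary: 50.9376.
Correction k=1: B_{2}/2! · (f^{(1)}(23) − f^{(1)}(3)) = 1/12 · (0.0434783 − 0.333333) = -0.0241546.
After k=1: 50.9134.
Correction k=2: B_{4}/4! · (f^{(3)}(23) − f^{(3)}(3)) = −1/720 · (0.000164379 − 0.0740741) = 0.000102652.

S_2 ≈ 50.9135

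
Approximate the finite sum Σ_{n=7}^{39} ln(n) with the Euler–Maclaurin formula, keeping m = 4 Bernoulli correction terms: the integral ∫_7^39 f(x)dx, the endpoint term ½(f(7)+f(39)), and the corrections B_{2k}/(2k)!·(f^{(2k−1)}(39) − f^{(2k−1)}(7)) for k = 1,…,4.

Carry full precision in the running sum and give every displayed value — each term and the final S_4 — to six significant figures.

S_4 ≈ 100.053

Integral: ∫_7^39 ln(x) dx = 97.2575.
½[f(7) + f(39)] = ½[1.94591 + 3.66356] = 2.80474.
Running total after boundary: 100.062.
Correction k=1: B_{2}/2! · (f^{(1)}(39) − f^{(1)}(7)) = 1/12 · (0.0256410 − 0.142857) = -0.00976801.
Partial sum through k=1: 100.053.
Correction k=2: B_{4}/4! · (f^{(3)}(39) − f^{(3)}(7)) = −1/720 · (3.37160e-05 − 0.00583090) = 8.05165e-06.
Partial sum through k=2: 100.053.
Correction k=3: B_{6}/6! · (f^{(5)}(39) − f^{(5)}(7)) = 1/30240 · (2.66004e-07 − 0.00142798) = -4.72126e-08.
Partial sum through k=3: 100.053.
Correction k=4: B_{8}/8! · (f^{(7)}(39) − f^{(7)}(7)) = −1/1209600 · (5.24663e-09 − 0.000874271) = 7.22773e-10.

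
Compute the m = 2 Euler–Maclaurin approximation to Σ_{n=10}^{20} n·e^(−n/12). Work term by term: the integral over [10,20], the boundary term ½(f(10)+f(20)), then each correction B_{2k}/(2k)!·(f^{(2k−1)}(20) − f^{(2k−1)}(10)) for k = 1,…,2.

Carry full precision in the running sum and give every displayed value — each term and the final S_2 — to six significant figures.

S_2 ≈ 46.2509

The integral term ∫_10^20 x·e^(−x/12) dx = 42.2057.
½[f(10) + f(20)] = ½[4.34598 + 3.77751] = 4.06175.
Integral + boundary = 46.2674.
Correction k=1: B_{2}/2! · (f^{(1)}(20) − f^{(1)}(10)) = 1/12 · (-0.125917 − 0.0724330) = -0.0165292.
After k=1: 46.2509.
Correction k=2: B_{4}/4! · (f^{(3)}(20) − f^{(3)}(10)) = −1/720 · (0.00174885 − 0.00653909) = 6.65312e-06.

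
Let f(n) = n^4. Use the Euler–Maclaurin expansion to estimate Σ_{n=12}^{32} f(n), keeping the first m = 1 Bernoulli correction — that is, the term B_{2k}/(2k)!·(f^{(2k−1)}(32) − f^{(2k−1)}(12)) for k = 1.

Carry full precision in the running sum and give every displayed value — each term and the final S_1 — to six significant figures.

S_1 ≈ 7.20612e+06

The integral term ∫_12^32 x^4 dx = 6.66112e+06.
½[f(12) + f(32)] = ½[20736.0 + 1.04858e+06] = 534656.
Integral + boundary = 7.19578e+06.
Order-1 term: 1/12 · (131072 − 6912.00) = 10346.7.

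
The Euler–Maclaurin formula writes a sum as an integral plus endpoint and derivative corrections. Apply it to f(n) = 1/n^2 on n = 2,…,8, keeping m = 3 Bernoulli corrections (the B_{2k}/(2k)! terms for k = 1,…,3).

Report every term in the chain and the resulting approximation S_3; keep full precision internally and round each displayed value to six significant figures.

Integral: ∫_2^8 1/x^2 dx = 0.375000.
½[f(2) + f(8)] = ½[0.250000 + 0.0156250] = 0.132812.
Running total after boundary: 0.507812.
Correction k=1: B_{2}/2! · (f^{(1)}(8) − f^{(1)}(2)) = 1/12 · (-0.00390625 − (-0.250000)) = 0.0205078.
After k=1: 0.528320.
Correction k=2: B_{4}/4! · (f^{(3)}(8) − f^{(3)}(2)) = −1/720 · (-0.000732422 − (-0.750000)) = -0.00104065.
After k=2: 0.527280.
Correction k=3: B_{6}/6! · (f^{(5)}(8) − f^{(5)}(2)) = 1/30240 · (-0.000343323 − (-5.62500)) = 0.000186001.

S_3 ≈ 0.527466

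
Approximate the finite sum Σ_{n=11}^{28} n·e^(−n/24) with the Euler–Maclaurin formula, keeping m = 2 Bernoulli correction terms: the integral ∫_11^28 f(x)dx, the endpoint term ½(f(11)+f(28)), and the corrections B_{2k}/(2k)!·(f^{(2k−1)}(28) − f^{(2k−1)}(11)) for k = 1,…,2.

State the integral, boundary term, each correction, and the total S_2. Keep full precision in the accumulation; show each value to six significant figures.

S_2 ≈ 150.336

∫_11^28 x·e^(−x/24) dx evaluates to 142.532.
Boundary: ½(f(11) + f(28)) = ½(6.95570 + 8.71929) = 7.83750.
So far: 150.369.
Order-1 term: 1/12 · (-0.0519005 − 0.342516) = -0.0328680.
Partial sum through k=1: 150.336.
Order-2 term: −1/720 · (0.000991156 − 0.00279026) = 2.49875e-06.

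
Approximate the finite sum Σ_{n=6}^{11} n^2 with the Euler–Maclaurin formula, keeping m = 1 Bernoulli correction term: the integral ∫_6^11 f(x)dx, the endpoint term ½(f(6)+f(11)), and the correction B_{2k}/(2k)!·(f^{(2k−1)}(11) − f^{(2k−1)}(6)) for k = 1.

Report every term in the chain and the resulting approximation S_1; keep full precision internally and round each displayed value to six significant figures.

The integral term ∫_6^11 x^2 dx = 371.667.
Endpoint term: (f(6) + f(11))/2 = (36.0000 + 121.000)/2 = 78.5000.
So far: 450.167.
Order-1 term: 1/12 · (22.0000 − 12.0000) = 0.833333.

S_1 ≈ 451.000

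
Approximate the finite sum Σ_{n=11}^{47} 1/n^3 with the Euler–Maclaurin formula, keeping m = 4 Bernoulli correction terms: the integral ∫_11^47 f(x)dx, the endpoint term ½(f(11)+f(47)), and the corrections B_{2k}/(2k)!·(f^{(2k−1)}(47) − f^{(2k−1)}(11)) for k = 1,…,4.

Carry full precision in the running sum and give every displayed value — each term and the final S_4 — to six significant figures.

S_4 ≈ 0.00430334

Integral: ∫_11^47 1/x^3 dx = 0.00390588.
Endpoint term: (f(11) + f(47))/2 = (0.000751315 + 9.63178e-06)/2 = 0.000380473.
Integral + boundary = 0.00428636.
Correction k=1: B_{2}/2! · (f^{(1)}(47) − f^{(1)}(11)) = 1/12 · (-6.14794e-07 − (-0.000204904)) = 1.70241e-05.
After k=1: 0.00430338.
Correction k=2: B_{4}/4! · (f^{(3)}(47) − f^{(3)}(11)) = −1/720 · (-5.56627e-09 − (-3.38684e-05)) = -4.70318e-08.
After k=2: 0.00430334.
Correction k=3: B_{6}/6! · (f^{(5)}(47) − f^{(5)}(11)) = 1/30240 · (-1.05832e-10 − (-1.17560e-05)) = 3.88753e-10.
After k=3: 0.00430334.
Correction k=4: B_{8}/8! · (f^{(7)}(47) − f^{(7)}(11)) = −1/1209600 · (-3.44949e-12 − (-6.99530e-06)) = -5.78315e-12.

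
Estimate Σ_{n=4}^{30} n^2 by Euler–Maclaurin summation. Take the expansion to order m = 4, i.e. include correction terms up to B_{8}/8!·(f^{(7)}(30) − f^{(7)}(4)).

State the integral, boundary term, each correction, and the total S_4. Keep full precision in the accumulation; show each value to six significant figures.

∫_4^30 x^2 dx evaluates to 8978.67.
Boundary: ½(f(4) + f(30)) = ½(16.0000 + 900.000) = 458.000.
So far: 9436.67.
Order-1 term: 1/12 · (60.0000 − 8.00000) = 4.33333.
Running total after k=1: 9441.00.
Order-2 term: −1/720 · (0.00000 − 0.00000) = 0.00000.
Running total after k=2: 9441.00.
Order-3 term: 1/30240 · (0.00000 − 0.00000) = 0.00000.
Running total after k=3: 9441.00.
Order-4 term: −1/1209600 · (0.00000 − 0.00000) = 0.00000.

S_4 ≈ 9441.00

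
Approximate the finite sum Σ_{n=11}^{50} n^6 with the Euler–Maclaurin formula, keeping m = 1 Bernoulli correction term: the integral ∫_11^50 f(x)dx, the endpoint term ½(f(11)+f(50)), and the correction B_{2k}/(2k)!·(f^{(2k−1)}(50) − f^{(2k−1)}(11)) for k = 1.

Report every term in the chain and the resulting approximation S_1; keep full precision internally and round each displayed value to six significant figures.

S_1 ≈ 1.19574e+11

∫_11^50 x^6 dx evaluates to 1.11604e+11.
Endpoint term: (f(11) + f(50))/2 = (1.77156e+06 + 1.56250e+10)/2 = 7.81339e+09.
Running total after boundary: 1.19418e+11.
Correction k=1: B_{2}/2! · (f^{(1)}(50) − f^{(1)}(11)) = 1/12 · (1.87500e+09 − 966306) = 1.56169e+08.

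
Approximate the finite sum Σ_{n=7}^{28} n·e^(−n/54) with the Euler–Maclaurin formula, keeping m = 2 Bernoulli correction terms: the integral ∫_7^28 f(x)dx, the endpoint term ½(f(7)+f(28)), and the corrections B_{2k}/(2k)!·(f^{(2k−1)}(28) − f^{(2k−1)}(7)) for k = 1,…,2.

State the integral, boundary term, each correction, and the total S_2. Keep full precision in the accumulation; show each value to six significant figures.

∫_7^28 x·e^(−x/54) dx evaluates to 257.078.
½[f(7) + f(28)] = ½[6.14894 + 16.6713] = 11.4101.
Integral + boundary = 268.488.
Order-1 term: 1/12 · (0.286675 − 0.764551) = -0.0398230.
Partial sum through k=1: 268.448.
Order-2 term: −1/720 · (0.000506680 − 0.000864675) = 4.97215e-07.

S_2 ≈ 268.448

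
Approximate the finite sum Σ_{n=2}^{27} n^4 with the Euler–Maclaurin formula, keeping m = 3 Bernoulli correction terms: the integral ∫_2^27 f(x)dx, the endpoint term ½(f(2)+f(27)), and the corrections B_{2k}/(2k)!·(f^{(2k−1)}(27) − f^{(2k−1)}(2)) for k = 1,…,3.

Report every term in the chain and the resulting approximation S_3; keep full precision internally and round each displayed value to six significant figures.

Integral: ∫_2^27 x^4 dx = 2.86978e+06.
Boundary: ½(f(2) + f(27)) = ½(16.0000 + 531441) = 265728.
Running total after boundary: 3.13550e+06.
k=1: B_{2}/(2)! × [f^{(1)}(27) − f^{(1)}(2)] = 1/12 × (78732.0 − 32.0000) = 6558.33.
After k=1: 3.14206e+06.
k=2: B_{4}/(4)! × [f^{(3)}(27) − f^{(3)}(2)] = −1/720 × (648.000 − 48.0000) = -0.833333.
After k=2: 3.14206e+06.
k=3: B_{6}/(6)! × [f^{(5)}(27) − f^{(5)}(2)] = 1/30240 × (0.00000 − 0.00000) = 0.00000.

S_3 ≈ 3.14206e+06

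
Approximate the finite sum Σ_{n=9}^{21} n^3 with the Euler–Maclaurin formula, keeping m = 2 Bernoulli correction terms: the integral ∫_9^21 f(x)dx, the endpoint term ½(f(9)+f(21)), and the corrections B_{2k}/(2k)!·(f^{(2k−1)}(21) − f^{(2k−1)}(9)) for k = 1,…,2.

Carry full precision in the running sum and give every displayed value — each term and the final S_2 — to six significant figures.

S_2 ≈ 52065.0

Integral: ∫_9^21 x^3 dx = 46980.0.
Endpoint term: (f(9) + f(21))/2 = (729.000 + 9261.00)/2 = 4995.00.
So far: 51975.0.
k=1: B_{2}/(2)! × [f^{(1)}(21) − f^{(1)}(9)] = 1/12 × (1323.00 − 243.000) = 90.0000.
After k=1: 52065.0.
k=2: B_{4}/(4)! × [f^{(3)}(21) − f^{(3)}(9)] = −1/720 × (6.00000 − 6.00000) = 0.00000.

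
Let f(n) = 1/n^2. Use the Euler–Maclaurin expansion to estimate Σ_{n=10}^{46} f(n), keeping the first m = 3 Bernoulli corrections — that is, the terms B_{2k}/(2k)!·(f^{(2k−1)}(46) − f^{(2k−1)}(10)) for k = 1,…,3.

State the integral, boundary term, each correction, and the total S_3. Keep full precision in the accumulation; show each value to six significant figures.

S_3 ≈ 0.0836618

The integral term ∫_10^46 1/x^2 dx = 0.0782609.
Endpoint term: (f(10) + f(46))/2 = (0.0100000 + 0.000472590)/2 = 0.00523629.
Integral + boundary = 0.0834972.
Correction k=1: B_{2}/2! · (f^{(1)}(46) − f^{(1)}(10)) = 1/12 · (-2.05474e-05 − (-0.00200000)) = 0.000164954.
Partial sum through k=1: 0.0836621.
Correction k=2: B_{4}/4! · (f^{(3)}(46) − f^{(3)}(10)) = −1/720 · (-1.16526e-07 − (-0.000240000)) = -3.33171e-07.
Partial sum through k=2: 0.0836618.
Correction k=3: B_{6}/6! · (f^{(5)}(46) − f^{(5)}(10)) = 1/30240 · (-1.65207e-09 − (-7.20000e-05)) = 2.38090e-09.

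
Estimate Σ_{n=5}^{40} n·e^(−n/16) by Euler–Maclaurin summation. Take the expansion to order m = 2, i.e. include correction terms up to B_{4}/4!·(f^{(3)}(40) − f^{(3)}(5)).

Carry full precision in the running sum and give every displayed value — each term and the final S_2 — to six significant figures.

S_2 ≈ 175.693

Integral: ∫_5^40 x·e^(−x/16) dx = 172.275.
Boundary: ½(f(5) + f(40)) = ½(3.65808 + 3.28340) = 3.47074.
Running total after boundary: 175.745.
Order-1 term: 1/12 · (-0.123127 − 0.502986) = -0.0521761.
Running total after k=1: 175.693.
Order-2 term: −1/720 · (0.000160322 − 0.00768054) = 1.04447e-05.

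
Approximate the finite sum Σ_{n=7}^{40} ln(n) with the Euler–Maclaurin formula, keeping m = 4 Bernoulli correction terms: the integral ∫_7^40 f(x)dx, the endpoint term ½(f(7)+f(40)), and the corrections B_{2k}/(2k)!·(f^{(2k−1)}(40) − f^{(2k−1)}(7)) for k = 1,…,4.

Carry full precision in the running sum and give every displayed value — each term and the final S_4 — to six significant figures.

Integral: ∫_7^40 ln(x) dx = 100.934.
Boundary: ½(f(7) + f(40)) = ½(1.94591 + 3.68888) = 2.81739.
Integral + boundary = 103.751.
Order-1 term: 1/12 · (0.0250000 − 0.142857) = -0.00982143.
Partial sum through k=1: 103.741.
Order-2 term: −1/720 · (3.12500e-05 − 0.00583090) = 8.05507e-06.
Partial sum through k=2: 103.741.
Order-3 term: 1/30240 · (2.34375e-07 − 0.00142798) = -4.72137e-08.
Partial sum through k=3: 103.741.
Order-4 term: −1/1209600 · (4.39453e-09 − 0.000874271) = 7.22774e-10.

S_4 ≈ 103.741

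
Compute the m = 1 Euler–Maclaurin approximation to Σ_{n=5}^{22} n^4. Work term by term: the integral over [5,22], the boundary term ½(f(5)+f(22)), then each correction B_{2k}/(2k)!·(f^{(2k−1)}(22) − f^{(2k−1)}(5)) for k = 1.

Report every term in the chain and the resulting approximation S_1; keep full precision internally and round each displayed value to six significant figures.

Integral: ∫_5^22 x^4 dx = 1.03010e+06.
½[f(5) + f(22)] = ½[625.000 + 234256] = 117440.
So far: 1.14754e+06.
Order-1 term: 1/12 · (42592.0 − 500.000) = 3507.67.

S_1 ≈ 1.15105e+06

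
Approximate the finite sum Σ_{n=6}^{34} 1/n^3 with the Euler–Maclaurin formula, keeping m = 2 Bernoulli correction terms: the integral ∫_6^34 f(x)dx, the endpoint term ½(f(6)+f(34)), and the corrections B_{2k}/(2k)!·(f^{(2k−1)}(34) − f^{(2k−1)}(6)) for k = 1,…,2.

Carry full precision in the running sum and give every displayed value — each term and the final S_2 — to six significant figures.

Integral: ∫_6^34 1/x^3 dx = 0.0134564.
½[f(6) + f(34)] = ½[0.00462963 + 2.54427e-05] = 0.00232754.
Running total after boundary: 0.0157839.
Correction k=1: B_{2}/2! · (f^{(1)}(34) − f^{(1)}(6)) = 1/12 · (-2.24494e-06 − (-0.00231481)) = 0.000192714.
After k=1: 0.0159766.
Correction k=2: B_{4}/4! · (f^{(3)}(34) − f^{(3)}(6)) = −1/720 · (-3.88399e-08 − (-0.00128601)) = -1.78607e-06.

S_2 ≈ 0.0159748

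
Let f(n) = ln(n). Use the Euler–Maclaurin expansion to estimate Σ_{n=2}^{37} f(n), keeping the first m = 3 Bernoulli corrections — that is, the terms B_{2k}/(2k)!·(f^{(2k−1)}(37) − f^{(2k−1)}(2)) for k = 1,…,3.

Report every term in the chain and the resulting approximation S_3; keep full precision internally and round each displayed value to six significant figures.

S_3 ≈ 99.3306

∫_2^37 ln(x) dx evaluates to 97.2177.
Boundary: ½(f(2) + f(37)) = ½(0.693147 + 3.61092) = 2.15203.
Running total after boundary: 99.3697.
Correction k=1: B_{2}/2! · (f^{(1)}(37) − f^{(1)}(2)) = 1/12 · (0.0270270 − 0.500000) = -0.0394144.
Running total after k=1: 99.3303.
Correction k=2: B_{4}/4! · (f^{(3)}(37) − f^{(3)}(2)) = −1/720 · (3.94843e-05 − 0.250000) = 0.000347167.
Running total after k=2: 99.3306.
Correction k=3: B_{6}/6! · (f^{(5)}(37) − f^{(5)}(2)) = 1/30240 · (3.46101e-07 − 0.750000) = -2.48016e-05.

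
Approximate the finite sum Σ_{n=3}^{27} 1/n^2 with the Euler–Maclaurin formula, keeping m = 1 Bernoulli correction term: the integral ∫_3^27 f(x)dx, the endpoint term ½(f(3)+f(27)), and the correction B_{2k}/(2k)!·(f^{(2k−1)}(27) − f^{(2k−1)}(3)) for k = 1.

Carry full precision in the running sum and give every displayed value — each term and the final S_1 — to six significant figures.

S_1 ≈ 0.358702

The integral term ∫_3^27 1/x^2 dx = 0.296296.
½[f(3) + f(27)] = ½[0.111111 + 0.00137174] = 0.0562414.
Running total after boundary: 0.352538.
k=1: B_{2}/(2)! × [f^{(1)}(27) − f^{(1)}(3)] = 1/12 × (-0.000101611 − (-0.0740741)) = 0.00616437.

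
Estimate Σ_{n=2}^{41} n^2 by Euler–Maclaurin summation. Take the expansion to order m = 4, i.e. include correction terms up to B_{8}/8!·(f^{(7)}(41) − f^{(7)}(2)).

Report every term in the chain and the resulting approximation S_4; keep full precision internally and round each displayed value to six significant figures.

Integral: ∫_2^41 x^2 dx = 22971.0.
½[f(2) + f(41)] = ½[4.00000 + 1681.00] = 842.500.
Running total after boundary: 23813.5.
Order-1 term: 1/12 · (82.0000 − 4.00000) = 6.50000.
Partial sum through k=1: 23820.0.
Order-2 term: −1/720 · (0.00000 − 0.00000) = 0.00000.
Partial sum through k=2: 23820.0.
Order-3 term: 1/30240 · (0.00000 − 0.00000) = 0.00000.
Partial sum through k=3: 23820.0.
Order-4 term: −1/1209600 · (0.00000 − 0.00000) = 0.00000.

S_4 ≈ 23820.0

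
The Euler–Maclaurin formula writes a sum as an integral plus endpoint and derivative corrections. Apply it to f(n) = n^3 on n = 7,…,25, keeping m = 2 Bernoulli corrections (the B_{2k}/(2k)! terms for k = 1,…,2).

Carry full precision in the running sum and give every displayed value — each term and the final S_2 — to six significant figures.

∫_7^25 x^3 dx evaluates to 97056.0.
Boundary: ½(f(7) + f(25)) = ½(343.000 + 15625.0) = 7984.00.
Integral + boundary = 105040.
Correction k=1: B_{2}/2! · (f^{(1)}(25) − f^{(1)}(7)) = 1/12 · (1875.00 − 147.000) = 144.000.
After k=1: 105184.
Correction k=2: B_{4}/4! · (f^{(3)}(25) − f^{(3)}(7)) = −1/720 · (6.00000 − 6.00000) = 0.00000.

S_2 ≈ 105184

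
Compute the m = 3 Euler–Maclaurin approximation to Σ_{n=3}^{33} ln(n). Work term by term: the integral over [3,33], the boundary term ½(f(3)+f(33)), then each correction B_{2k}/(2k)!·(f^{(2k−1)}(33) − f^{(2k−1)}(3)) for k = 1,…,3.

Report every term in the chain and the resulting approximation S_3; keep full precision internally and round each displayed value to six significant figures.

S_3 ≈ 84.3613

Integral: ∫_3^33 ln(x) dx = 82.0889.
Endpoint term: (f(3) + f(33))/2 = (1.09861 + 3.49651)/2 = 2.29756.
Integral + boundary = 84.3865.
Order-1 term: 1/12 · (0.0303030 − 0.333333) = -0.0252525.
Partial sum through k=1: 84.3612.
Order-2 term: −1/720 · (5.56529e-05 − 0.0740741) = 0.000102803.
Partial sum through k=2: 84.3613.
Order-3 term: 1/30240 · (6.13256e-07 − 0.0987654) = -3.26603e-06.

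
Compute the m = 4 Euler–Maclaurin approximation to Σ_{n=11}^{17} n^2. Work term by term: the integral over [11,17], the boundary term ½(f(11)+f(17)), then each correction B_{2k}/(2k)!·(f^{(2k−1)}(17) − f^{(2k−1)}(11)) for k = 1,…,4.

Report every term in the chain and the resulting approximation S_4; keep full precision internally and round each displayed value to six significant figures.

Integral: ∫_11^17 x^2 dx = 1194.00.
Boundary: ½(f(11) + f(17)) = ½(121.000 + 289.000) = 205.000.
Integral + boundary = 1399.00.
k=1: B_{2}/(2)! × [f^{(1)}(17) − f^{(1)}(11)] = 1/12 × (34.0000 − 22.0000) = 1.00000.
After k=1: 1400.00.
k=2: B_{4}/(4)! × [f^{(3)}(17) − f^{(3)}(11)] = −1/720 × (0.00000 − 0.00000) = 0.00000.
After k=2: 1400.00.
k=3: B_{6}/(6)! × [f^{(5)}(17) − f^{(5)}(11)] = 1/30240 × (0.00000 − 0.00000) = 0.00000.
After k=3: 1400.00.
k=4: B_{8}/(8)! × [f^{(7)}(17) − f^{(7)}(11)] = −1/1209600 × (0.00000 − 0.00000) = 0.00000.

S_4 ≈ 1400.00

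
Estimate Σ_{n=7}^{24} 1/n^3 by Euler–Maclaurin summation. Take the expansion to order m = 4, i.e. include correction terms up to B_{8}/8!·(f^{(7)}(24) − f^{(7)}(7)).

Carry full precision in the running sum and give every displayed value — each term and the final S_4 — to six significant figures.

Integral: ∫_7^24 1/x^3 dx = 0.00933603.
½[f(7) + f(24)] = ½[0.00291545 + 7.23380e-05] = 0.00149389.
So far: 0.0108299.
Order-1 term: 1/12 · (-9.04225e-06 − (-0.00124948)) = 0.000103370.
After k=1: 0.0109333.
Order-2 term: −1/720 · (-3.13967e-07 − (-0.000509992)) = -7.07886e-07.
After k=2: 0.0109326.
Order-3 term: 1/30240 · (-2.28934e-08 − (-0.000437136)) = 1.44548e-08.
After k=3: 0.0109326.
Order-4 term: −1/1209600 · (-2.86168e-09 − (-0.000642322)) = -5.31018e-10.

S_4 ≈ 0.0109326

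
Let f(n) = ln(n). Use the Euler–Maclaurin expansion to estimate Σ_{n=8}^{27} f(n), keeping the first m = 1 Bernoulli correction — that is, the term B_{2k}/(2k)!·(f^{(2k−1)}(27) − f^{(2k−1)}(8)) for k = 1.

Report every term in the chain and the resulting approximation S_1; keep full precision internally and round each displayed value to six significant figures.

S_1 ≈ 56.0324

∫_8^27 ln(x) dx evaluates to 53.3521.
½[f(8) + f(27)] = ½[2.07944 + 3.29584] = 2.68764.
So far: 56.0397.
Correction k=1: B_{2}/2! · (f^{(1)}(27) − f^{(1)}(8)) = 1/12 · (0.0370370 − 0.125000) = -0.00733025.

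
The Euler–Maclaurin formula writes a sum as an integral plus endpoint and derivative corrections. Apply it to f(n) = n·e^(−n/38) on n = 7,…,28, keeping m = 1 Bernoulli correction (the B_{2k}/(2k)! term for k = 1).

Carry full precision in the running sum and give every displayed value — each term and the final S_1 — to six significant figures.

S_1 ≈ 231.490

∫_7^28 x·e^(−x/38) dx evaluates to 221.924.
Boundary: ½(f(7) + f(28)) = ½(5.82232 + 13.4014) = 9.61188.
Running total after boundary: 231.536.
k=1: B_{2}/(2)! × [f^{(1)}(28) − f^{(1)}(7)] = 1/12 × (0.125953 − 0.678542) = -0.0460490.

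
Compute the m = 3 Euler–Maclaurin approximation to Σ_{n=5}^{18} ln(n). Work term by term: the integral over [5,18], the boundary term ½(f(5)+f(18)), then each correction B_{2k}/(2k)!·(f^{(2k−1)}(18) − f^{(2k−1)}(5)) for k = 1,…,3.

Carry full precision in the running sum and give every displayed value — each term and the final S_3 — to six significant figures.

Integral: ∫_5^18 ln(x) dx = 30.9795.
Boundary: ½(f(5) + f(18)) = ½(1.60944 + 2.89037) = 2.24990.
So far: 33.2294.
k=1: B_{2}/(2)! × [f^{(1)}(18) − f^{(1)}(5)] = 1/12 × (0.0555556 − 0.200000) = -0.0120370.
After k=1: 33.2174.
k=2: B_{4}/(4)! × [f^{(3)}(18) − f^{(3)}(5)] = −1/720 × (0.000342936 − 0.0160000) = 2.17459e-05.
After k=2: 33.2174.
k=3: B_{6}/(6)! × [f^{(5)}(18) − f^{(5)}(5)] = 1/30240 × (1.27013e-05 − 0.00768000) = -2.53548e-07.

S_3 ≈ 33.2174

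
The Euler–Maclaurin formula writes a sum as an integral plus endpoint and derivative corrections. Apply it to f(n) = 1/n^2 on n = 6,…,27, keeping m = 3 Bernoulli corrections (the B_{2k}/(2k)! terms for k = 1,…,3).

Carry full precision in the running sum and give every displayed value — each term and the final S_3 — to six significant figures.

The integral term ∫_6^27 1/x^2 dx = 0.129630.
Endpoint term: (f(6) + f(27))/2 = (0.0277778 + 0.00137174)/2 = 0.0145748.
Integral + boundary = 0.144204.
k=1: B_{2}/(2)! × [f^{(1)}(27) − f^{(1)}(6)] = 1/12 × (-0.000101611 − (-0.00925926)) = 0.000763137.
Running total after k=1: 0.144968.
k=2: B_{4}/(4)! × [f^{(3)}(27) − f^{(3)}(6)] = −1/720 × (-1.67260e-06 − (-0.00308642)) = -4.28437e-06.
Running total after k=2: 0.144963.
k=3: B_{6}/(6)! × [f^{(5)}(27) − f^{(5)}(6)] = 1/30240 × (-6.88313e-08 − (-0.00257202)) = 8.50512e-08.

S_3 ≈ 0.144963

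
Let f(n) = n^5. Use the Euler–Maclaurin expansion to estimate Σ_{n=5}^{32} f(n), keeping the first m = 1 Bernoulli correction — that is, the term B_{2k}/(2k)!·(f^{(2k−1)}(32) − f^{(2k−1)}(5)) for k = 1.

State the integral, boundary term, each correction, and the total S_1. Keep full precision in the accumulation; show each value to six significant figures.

S_1 ≈ 1.96170e+08

∫_5^32 x^5 dx evaluates to 1.78954e+08.
½[f(5) + f(32)] = ½[3125.00 + 3.35544e+07] = 1.67788e+07.
So far: 1.95733e+08.
Correction k=1: B_{2}/2! · (f^{(1)}(32) − f^{(1)}(5)) = 1/12 · (5.24288e+06 − 3125.00) = 436646.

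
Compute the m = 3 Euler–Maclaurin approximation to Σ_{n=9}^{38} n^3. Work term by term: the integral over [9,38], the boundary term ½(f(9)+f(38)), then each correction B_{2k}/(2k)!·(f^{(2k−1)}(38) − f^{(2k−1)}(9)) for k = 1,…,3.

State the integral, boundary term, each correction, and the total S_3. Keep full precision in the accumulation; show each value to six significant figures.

S_3 ≈ 547785

∫_9^38 x^3 dx evaluates to 519644.
Boundary: ½(f(9) + f(38)) = ½(729.000 + 54872.0) = 27800.5.
Integral + boundary = 547444.
k=1: B_{2}/(2)! × [f^{(1)}(38) − f^{(1)}(9)] = 1/12 × (4332.00 − 243.000) = 340.750.
After k=1: 547785.
k=2: B_{4}/(4)! × [f^{(3)}(38) − f^{(3)}(9)] = −1/720 × (6.00000 − 6.00000) = 0.00000.
After k=2: 547785.
k=3: B_{6}/(6)! × [f^{(5)}(38) − f^{(5)}(9)] = 1/30240 × (0.00000 − 0.00000) = 0.00000.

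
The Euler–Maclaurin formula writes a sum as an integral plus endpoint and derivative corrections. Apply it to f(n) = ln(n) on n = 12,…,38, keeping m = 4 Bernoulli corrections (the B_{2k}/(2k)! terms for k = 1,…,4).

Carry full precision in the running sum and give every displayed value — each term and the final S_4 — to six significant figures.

The integral term ∫_12^38 ln(x) dx = 82.4094.
Boundary: ½(f(12) + f(38)) = ½(2.48491 + 3.63759) = 3.06125.
So far: 85.4706.
Correction k=1: B_{2}/2! · (f^{(1)}(38) − f^{(1)}(12)) = 1/12 · (0.0263158 − 0.0833333) = -0.00475146.
Partial sum through k=1: 85.4659.
Correction k=2: B_{4}/4! · (f^{(3)}(38) − f^{(3)}(12)) = −1/720 · (3.64485e-05 − 0.00115741) = 1.55689e-06.
Partial sum through k=2: 85.4659.
Correction k=3: B_{6}/6! · (f^{(5)}(38) − f^{(5)}(12)) = 1/30240 · (3.02896e-07 − 9.64506e-05) = -3.17949e-09.
Partial sum through k=3: 85.4659.
Correction k=4: B_{8}/8! · (f^{(7)}(38) − f^{(7)}(12)) = −1/1209600 · (6.29285e-09 − 2.00939e-05) = 1.66068e-11.

S_4 ≈ 85.4659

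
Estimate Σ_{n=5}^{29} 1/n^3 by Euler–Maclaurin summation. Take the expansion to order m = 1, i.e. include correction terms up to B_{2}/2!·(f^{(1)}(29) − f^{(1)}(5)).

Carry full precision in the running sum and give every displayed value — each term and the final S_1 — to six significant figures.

Integral: ∫_5^29 1/x^3 dx = 0.0194055.
½[f(5) + f(29)] = ½[0.00800000 + 4.10021e-05] = 0.00402050.
Integral + boundary = 0.0234260.
Correction k=1: B_{2}/2! · (f^{(1)}(29) − f^{(1)}(5)) = 1/12 · (-4.24160e-06 − (-0.00480000)) = 0.000399647.

S_1 ≈ 0.0238256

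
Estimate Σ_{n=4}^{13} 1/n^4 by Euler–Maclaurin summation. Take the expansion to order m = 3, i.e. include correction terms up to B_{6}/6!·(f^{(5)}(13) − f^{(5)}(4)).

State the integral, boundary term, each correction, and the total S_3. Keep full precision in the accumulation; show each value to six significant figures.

S_3 ≈ 0.00734254

∫_4^13 1/x^4 dx evaluates to 0.00505661.
Endpoint term: (f(4) + f(13))/2 = (0.00390625 + 3.50128e-05)/2 = 0.00197063.
Running total after boundary: 0.00702724.
Order-1 term: 1/12 · (-1.07732e-05 − (-0.00390625)) = 0.000324623.
Partial sum through k=1: 0.00735187.
Order-2 term: −1/720 · (-1.91240e-06 − (-0.00732422)) = -1.01699e-05.
Partial sum through k=2: 0.00734170.
Order-3 term: 1/30240 · (-6.33693e-07 − (-0.0256348)) = 8.47690e-07.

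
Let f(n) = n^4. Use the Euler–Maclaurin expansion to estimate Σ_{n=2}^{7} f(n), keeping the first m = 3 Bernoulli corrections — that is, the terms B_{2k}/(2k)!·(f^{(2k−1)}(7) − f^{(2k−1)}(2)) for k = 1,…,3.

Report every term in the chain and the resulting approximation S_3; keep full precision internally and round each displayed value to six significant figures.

S_3 ≈ 4675.00

The integral term ∫_2^7 x^4 dx = 3355.00.
½[f(2) + f(7)] = ½[16.0000 + 2401.00] = 1208.50.
Running total after boundary: 4563.50.
Order-1 term: 1/12 · (1372.00 − 32.0000) = 111.667.
After k=1: 4675.17.
Order-2 term: −1/720 · (168.000 − 48.0000) = -0.166667.
After k=2: 4675.00.
Order-3 term: 1/30240 · (0.00000 − 0.00000) = 0.00000.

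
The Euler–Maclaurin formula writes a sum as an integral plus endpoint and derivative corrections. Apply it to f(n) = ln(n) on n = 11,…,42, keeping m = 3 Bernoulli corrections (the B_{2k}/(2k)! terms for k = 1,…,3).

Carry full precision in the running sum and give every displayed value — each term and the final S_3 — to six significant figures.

S_3 ≈ 102.667

∫_11^42 ln(x) dx evaluates to 99.6053.
½[f(11) + f(42)] = ½[2.39790 + 3.73767] = 3.06778.
Integral + boundary = 102.673.
k=1: B_{2}/(2)! × [f^{(1)}(42) − f^{(1)}(11)] = 1/12 × (0.0238095 − 0.0909091) = -0.00559163.
Partial sum through k=1: 102.667.
k=2: B_{4}/(4)! × [f^{(3)}(42) − f^{(3)}(11)] = −1/720 × (2.69949e-05 − 0.00150263) = 2.04949e-06.
Partial sum through k=2: 102.667.
k=3: B_{6}/(6)! × [f^{(5)}(42) − f^{(5)}(11)] = 1/30240 × (1.83639e-07 − 0.000149021) = -4.92187e-09.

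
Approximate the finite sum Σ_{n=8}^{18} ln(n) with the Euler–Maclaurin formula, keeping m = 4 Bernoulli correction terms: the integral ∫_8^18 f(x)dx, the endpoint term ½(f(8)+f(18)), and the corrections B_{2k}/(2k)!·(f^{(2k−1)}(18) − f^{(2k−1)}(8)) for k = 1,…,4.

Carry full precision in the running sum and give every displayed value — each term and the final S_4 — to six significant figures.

S_4 ≈ 27.8703

∫_8^18 ln(x) dx evaluates to 25.3912.
Endpoint term: (f(8) + f(18))/2 = (2.07944 + 2.89037)/2 = 2.48491.
Running total after boundary: 27.8761.
k=1: B_{2}/(2)! × [f^{(1)}(18) − f^{(1)}(8)] = 1/12 × (0.0555556 − 0.125000) = -0.00578704.
After k=1: 27.8703.
k=2: B_{4}/(4)! × [f^{(3)}(18) − f^{(3)}(8)] = −1/720 × (0.000342936 − 0.00390625) = 4.94905e-06.
After k=2: 27.8703.
k=3: B_{6}/(6)! × [f^{(5)}(18) − f^{(5)}(8)] = 1/30240 × (1.27013e-05 − 0.000732422) = -2.38003e-08.
After k=3: 27.8703.
k=4: B_{8}/(8)! × [f^{(7)}(18) − f^{(7)}(8)] = −1/1209600 × (1.17605e-06 − 0.000343323) = 2.82859e-10.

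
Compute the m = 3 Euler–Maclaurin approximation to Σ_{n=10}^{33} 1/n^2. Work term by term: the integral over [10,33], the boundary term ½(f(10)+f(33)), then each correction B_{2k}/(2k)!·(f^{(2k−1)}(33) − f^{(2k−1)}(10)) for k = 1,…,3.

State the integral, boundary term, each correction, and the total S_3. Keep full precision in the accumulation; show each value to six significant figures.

S_3 ≈ 0.0753178

∫_10^33 1/x^2 dx evaluates to 0.0696970.
Endpoint term: (f(10) + f(33))/2 = (0.0100000 + 0.000918274)/2 = 0.00545914.
Running total after boundary: 0.0751561.
Correction k=1: B_{2}/2! · (f^{(1)}(33) − f^{(1)}(10)) = 1/12 · (-5.56529e-05 − (-0.00200000)) = 0.000162029.
Running total after k=1: 0.0753181.
Correction k=2: B_{4}/4! · (f^{(3)}(33) − f^{(3)}(10)) = −1/720 · (-6.13256e-07 − (-0.000240000)) = -3.32482e-07.
Running total after k=2: 0.0753178.
Correction k=3: B_{6}/6! · (f^{(5)}(33) − f^{(5)}(10)) = 1/30240 · (-1.68941e-08 − (-7.20000e-05)) = 2.38039e-09.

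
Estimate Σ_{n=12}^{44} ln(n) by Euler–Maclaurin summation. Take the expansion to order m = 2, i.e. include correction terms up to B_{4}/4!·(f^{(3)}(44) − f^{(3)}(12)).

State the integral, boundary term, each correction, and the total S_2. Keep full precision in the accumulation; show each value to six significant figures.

Integral: ∫_12^44 ln(x) dx = 104.685.
½[f(12) + f(44)] = ½[2.48491 + 3.78419] = 3.13455.
Running total after boundary: 107.820.
Correction k=1: B_{2}/2! · (f^{(1)}(44) − f^{(1)}(12)) = 1/12 · (0.0227273 − 0.0833333) = -0.00505051.
Running total after k=1: 107.815.
Correction k=2: B_{4}/4! · (f^{(3)}(44) − f^{(3)}(12)) = −1/720 · (2.34786e-05 − 0.00115741) = 1.57490e-06.

S_2 ≈ 107.815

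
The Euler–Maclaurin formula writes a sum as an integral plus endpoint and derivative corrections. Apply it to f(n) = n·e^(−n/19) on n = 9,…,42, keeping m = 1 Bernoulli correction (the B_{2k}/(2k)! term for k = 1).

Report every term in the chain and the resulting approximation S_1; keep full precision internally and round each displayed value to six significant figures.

The integral term ∫_9^42 x·e^(−x/19) dx = 204.202.
½[f(9) + f(42)] = ½[5.60433 + 4.60500] = 5.10467.
Running total after boundary: 209.307.
k=1: B_{2}/(2)! × [f^{(1)}(42) − f^{(1)}(9)] = 1/12 × (-0.132726 − 0.327739) = -0.0383720.

S_1 ≈ 209.269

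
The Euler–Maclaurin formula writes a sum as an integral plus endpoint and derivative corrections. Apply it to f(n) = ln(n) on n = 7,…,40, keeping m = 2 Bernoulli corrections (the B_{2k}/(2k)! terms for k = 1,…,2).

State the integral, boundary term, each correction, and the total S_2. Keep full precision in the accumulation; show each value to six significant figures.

Integral: ∫_7^40 ln(x) dx = 100.934.
Endpoint term: (f(7) + f(40))/2 = (1.94591 + 3.68888)/2 = 2.81739.
Running total after boundary: 103.751.
Order-1 term: 1/12 · (0.0250000 − 0.142857) = -0.00982143.
After k=1: 103.741.
Order-2 term: −1/720 · (3.12500e-05 − 0.00583090) = 8.05507e-06.

S_2 ≈ 103.741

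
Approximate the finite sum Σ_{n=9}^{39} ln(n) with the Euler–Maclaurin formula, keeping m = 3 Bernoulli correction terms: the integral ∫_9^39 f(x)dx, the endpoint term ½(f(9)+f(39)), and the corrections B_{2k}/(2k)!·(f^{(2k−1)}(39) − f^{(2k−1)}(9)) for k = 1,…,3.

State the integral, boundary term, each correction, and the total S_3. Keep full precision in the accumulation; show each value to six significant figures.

The integral term ∫_9^39 ln(x) dx = 93.1039.
Endpoint term: (f(9) + f(39))/2 = (2.19722 + 3.66356)/2 = 2.93039.
So far: 96.0343.
Correction k=1: B_{2}/2! · (f^{(1)}(39) − f^{(1)}(9)) = 1/12 · (0.0256410 − 0.111111) = -0.00712251.
Running total after k=1: 96.0272.
Correction k=2: B_{4}/4! · (f^{(3)}(39) − f^{(3)}(9)) = −1/720 · (3.37160e-05 − 0.00274348) = 3.76357e-06.
Running total after k=2: 96.0272.
Correction k=3: B_{6}/6! · (f^{(5)}(39) − f^{(5)}(9)) = 1/30240 · (2.66004e-07 − 0.000406442) = -1.34317e-08.

S_3 ≈ 96.0272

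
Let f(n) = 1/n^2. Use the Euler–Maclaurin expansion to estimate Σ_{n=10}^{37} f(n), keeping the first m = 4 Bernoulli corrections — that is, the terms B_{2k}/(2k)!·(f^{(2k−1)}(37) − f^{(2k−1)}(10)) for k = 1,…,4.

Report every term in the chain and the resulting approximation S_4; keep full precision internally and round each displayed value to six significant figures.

S_4 ≈ 0.0785012

Integral: ∫_10^37 1/x^2 dx = 0.0729730.
Boundary: ½(f(10) + f(37)) = ½(0.0100000 + 0.000730460) = 0.00536523.
Running total after boundary: 0.0783382.
k=1: B_{2}/(2)! × [f^{(1)}(37) − f^{(1)}(10)] = 1/12 × (-3.94843e-05 − (-0.00200000)) = 0.000163376.
Running total after k=1: 0.0785016.
k=2: B_{4}/(4)! × [f^{(3)}(37) − f^{(3)}(10)] = −1/720 × (-3.46101e-07 − (-0.000240000)) = -3.32853e-07.
Running total after k=2: 0.0785012.
k=3: B_{6}/(6)! × [f^{(5)}(37) − f^{(5)}(10)] = 1/30240 × (-7.58439e-09 − (-7.20000e-05)) = 2.38070e-09.
Running total after k=3: 0.0785012.
k=4: B_{8}/(8)! × [f^{(7)}(37) − f^{(7)}(10)] = −1/1209600 × (-3.10245e-10 − (-4.03200e-05)) = -3.33331e-11.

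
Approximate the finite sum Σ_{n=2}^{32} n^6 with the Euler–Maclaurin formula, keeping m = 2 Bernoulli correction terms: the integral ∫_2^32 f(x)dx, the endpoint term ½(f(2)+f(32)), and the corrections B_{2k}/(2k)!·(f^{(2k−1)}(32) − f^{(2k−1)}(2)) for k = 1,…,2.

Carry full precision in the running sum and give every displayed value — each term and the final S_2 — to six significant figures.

S_2 ≈ 5.46218e+09

Integral: ∫_2^32 x^6 dx = 4.90853e+09.
½[f(2) + f(32)] = ½[64.0000 + 1.07374e+09] = 5.36871e+08.
Integral + boundary = 5.44540e+09.
Correction k=1: B_{2}/2! · (f^{(1)}(32) − f^{(1)}(2)) = 1/12 · (2.01327e+08 − 192.000) = 1.67772e+07.
Running total after k=1: 5.46218e+09.
Correction k=2: B_{4}/4! · (f^{(3)}(32) − f^{(3)}(2)) = −1/720 · (3.93216e+06 − 960.000) = -5460.00.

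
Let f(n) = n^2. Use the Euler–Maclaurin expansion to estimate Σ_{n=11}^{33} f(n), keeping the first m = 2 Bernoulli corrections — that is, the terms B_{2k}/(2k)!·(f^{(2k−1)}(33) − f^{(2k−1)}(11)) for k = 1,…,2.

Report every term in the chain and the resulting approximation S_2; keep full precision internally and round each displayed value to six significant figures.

Integral: ∫_11^33 x^2 dx = 11535.3.
½[f(11) + f(33)] = ½[121.000 + 1089.00] = 605.000.
Integral + boundary = 12140.3.
Correction k=1: B_{2}/2! · (f^{(1)}(33) − f^{(1)}(11)) = 1/12 · (66.0000 − 22.0000) = 3.66667.
Partial sum through k=1: 12144.0.
Correction k=2: B_{4}/4! · (f^{(3)}(33) − f^{(3)}(11)) = −1/720 · (0.00000 − 0.00000) = 0.00000.

S_2 ≈ 12144.0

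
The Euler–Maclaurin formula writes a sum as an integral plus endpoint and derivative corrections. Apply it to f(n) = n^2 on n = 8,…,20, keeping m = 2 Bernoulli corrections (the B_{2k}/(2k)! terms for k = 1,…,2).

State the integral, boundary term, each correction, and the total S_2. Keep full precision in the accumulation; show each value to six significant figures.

S_2 ≈ 2730.00

The integral term ∫_8^20 x^2 dx = 2496.00.
½[f(8) + f(20)] = ½[64.0000 + 400.000] = 232.000.
Running total after boundary: 2728.00.
Order-1 term: 1/12 · (40.0000 − 16.0000) = 2.00000.
Partial sum through k=1: 2730.00.
Order-2 term: −1/720 · (0.00000 − 0.00000) = 0.00000.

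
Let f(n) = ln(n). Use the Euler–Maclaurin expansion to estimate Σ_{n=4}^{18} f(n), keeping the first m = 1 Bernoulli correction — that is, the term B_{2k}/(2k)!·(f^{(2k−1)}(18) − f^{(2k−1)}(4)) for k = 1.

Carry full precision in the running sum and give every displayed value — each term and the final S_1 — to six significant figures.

S_1 ≈ 34.6036

∫_4^18 ln(x) dx evaluates to 32.4815.
Endpoint term: (f(4) + f(18))/2 = (1.38629 + 2.89037)/2 = 2.13833.
Running total after boundary: 34.6198.
Order-1 term: 1/12 · (0.0555556 − 0.250000) = -0.0162037.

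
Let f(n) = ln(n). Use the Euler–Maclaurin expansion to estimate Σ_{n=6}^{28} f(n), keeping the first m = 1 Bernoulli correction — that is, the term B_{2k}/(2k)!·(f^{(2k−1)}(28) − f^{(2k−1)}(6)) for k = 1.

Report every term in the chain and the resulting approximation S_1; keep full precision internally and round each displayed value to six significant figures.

S_1 ≈ 63.1022

Integral: ∫_6^28 ln(x) dx = 60.5512.
½[f(6) + f(28)] = ½[1.79176 + 3.33220] = 2.56198.
So far: 63.1132.
Correction k=1: B_{2}/2! · (f^{(1)}(28) − f^{(1)}(6)) = 1/12 · (0.0357143 − 0.166667) = -0.0109127.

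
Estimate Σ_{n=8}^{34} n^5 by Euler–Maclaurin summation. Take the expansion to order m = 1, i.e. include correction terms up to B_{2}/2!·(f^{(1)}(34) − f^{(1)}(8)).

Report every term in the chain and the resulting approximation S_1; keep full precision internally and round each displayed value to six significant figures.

∫_8^34 x^5 dx evaluates to 2.57424e+08.
Endpoint term: (f(8) + f(34))/2 = (32768.0 + 4.54354e+07)/2 = 2.27341e+07.
Integral + boundary = 2.80158e+08.
Correction k=1: B_{2}/2! · (f^{(1)}(34) − f^{(1)}(8)) = 1/12 · (6.68168e+06 − 20480.0) = 555100.

S_1 ≈ 2.80713e+08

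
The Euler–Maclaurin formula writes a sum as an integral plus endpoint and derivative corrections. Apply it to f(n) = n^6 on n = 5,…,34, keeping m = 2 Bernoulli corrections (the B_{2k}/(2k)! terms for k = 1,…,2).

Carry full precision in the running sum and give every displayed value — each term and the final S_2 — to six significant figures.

S_2 ≈ 8.29844e+09

Integral: ∫_5^34 x^6 dx = 7.50332e+09.
½[f(5) + f(34)] = ½[15625.0 + 1.54480e+09] = 7.72410e+08.
Running total after boundary: 8.27573e+09.
Order-1 term: 1/12 · (2.72613e+08 − 18750.0) = 2.27161e+07.
Partial sum through k=1: 8.29845e+09.
Order-2 term: −1/720 · (4.71648e+06 − 15000.0) = -6529.83.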